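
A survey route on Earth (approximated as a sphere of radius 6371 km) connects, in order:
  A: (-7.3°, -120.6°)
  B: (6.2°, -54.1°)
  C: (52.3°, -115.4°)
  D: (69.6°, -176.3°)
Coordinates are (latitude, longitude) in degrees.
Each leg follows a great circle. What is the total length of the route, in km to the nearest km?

18661 km

Leg A→B: central angle 1.1816 rad, distance 7527.7 km.
Leg B→C: central angle 1.1838 rad, distance 7542.0 km.
Leg C→D: central angle 0.5637 rad, distance 3591.5 km.
Total: 7527.7 + 7542.0 + 3591.5 ≈ 18661 km.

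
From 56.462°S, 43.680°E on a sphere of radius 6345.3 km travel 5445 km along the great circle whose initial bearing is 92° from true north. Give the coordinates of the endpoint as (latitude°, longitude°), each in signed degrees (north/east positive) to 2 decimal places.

-34.03°, 109.52°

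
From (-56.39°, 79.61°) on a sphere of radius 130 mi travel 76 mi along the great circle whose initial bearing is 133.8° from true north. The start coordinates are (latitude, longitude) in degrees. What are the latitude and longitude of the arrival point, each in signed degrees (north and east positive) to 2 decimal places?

-64.95°, 149.80°

Angular distance δ = d/R = 76/130 = 0.58462 rad; initial bearing θ = 2.3353 rad.
sin φ₂ = sin φ₁ cos δ + cos φ₁ sin δ cos θ = (-0.8328)(0.8339) + (0.5535)(0.5519)(-0.6921) = -0.9060, so φ₂ = -64.95°.
Δλ = atan2(sin θ sin δ cos φ₁, cos δ − sin φ₁ sin φ₂) = atan2(0.2205, 0.0794) = 70.190°.
λ₂ = 79.610° + 70.190° = 149.80°.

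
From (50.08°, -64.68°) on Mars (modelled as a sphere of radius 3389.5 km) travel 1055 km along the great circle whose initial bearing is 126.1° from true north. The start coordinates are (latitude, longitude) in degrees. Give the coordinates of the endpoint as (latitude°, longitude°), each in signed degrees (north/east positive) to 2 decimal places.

37.90°, -46.40°

Angular distance δ = d/R = 1055/3389.5 = 0.31126 rad; initial bearing θ = 2.2009 rad.
sin φ₂ = sin φ₁ cos δ + cos φ₁ sin δ cos θ = (0.7669)(0.9519) + (0.6417)(0.3063)(-0.5892) = 0.6143, so φ₂ = 37.90°.
Δλ = atan2(sin θ sin δ cos φ₁, cos δ − sin φ₁ sin φ₂) = atan2(0.1588, 0.4808) = 18.276°.
λ₂ = -64.680° + 18.276° = -46.40°.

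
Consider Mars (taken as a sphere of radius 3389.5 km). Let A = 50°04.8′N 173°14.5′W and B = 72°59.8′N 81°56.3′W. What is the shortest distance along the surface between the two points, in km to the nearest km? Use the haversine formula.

Let φ₁ = 0.8741 rad, φ₂ = 1.2740 rad, and Δλ = 1.5935 rad.
Haversine: a = sin²(Δφ/2) + cos φ₁ cos φ₂ sin²(Δλ/2) = 0.0395 + (0.6417)(0.2924)(0.5114) = 0.13543.
Central angle c = 2·arcsin(√a) = 0.75372 rad.
Distance = R·c = 3389.5 × 0.7537 ≈ 2555 km.

2555 km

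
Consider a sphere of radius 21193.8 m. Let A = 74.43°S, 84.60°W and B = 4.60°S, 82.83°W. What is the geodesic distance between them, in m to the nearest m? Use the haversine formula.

25833 m

With latitudes φ₁ = -74.430°, φ₂ = -4.600° and longitude difference Δλ = 1.770°:
Haversine: a = sin²(Δφ/2) + cos φ₁ cos φ₂ sin²(Δλ/2) = 0.3276 + (0.2684)(0.9968)(0.0002) = 0.32766.
Central angle c = 2·arcsin(√a) = 1.21890 rad.
Distance = R·c = 21193.8 × 1.2189 ≈ 25833 m.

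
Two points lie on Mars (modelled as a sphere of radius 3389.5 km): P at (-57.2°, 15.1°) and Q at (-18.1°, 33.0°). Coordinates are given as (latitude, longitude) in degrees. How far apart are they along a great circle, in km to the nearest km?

With latitudes φ₁ = -57.200°, φ₂ = -18.100° and longitude difference Δλ = 17.900°:
Haversine: a = sin²(Δφ/2) + cos φ₁ cos φ₂ sin²(Δλ/2) = 0.1120 + (0.5417)(0.9505)(0.0242) = 0.12444.
Central angle c = 2·arcsin(√a) = 0.72104 rad.
Distance = R·c = 3389.5 × 0.7210 ≈ 2444 km.

2444 km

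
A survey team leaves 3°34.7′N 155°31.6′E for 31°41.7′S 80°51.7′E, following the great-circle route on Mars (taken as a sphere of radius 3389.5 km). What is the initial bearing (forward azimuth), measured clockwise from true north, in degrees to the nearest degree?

237°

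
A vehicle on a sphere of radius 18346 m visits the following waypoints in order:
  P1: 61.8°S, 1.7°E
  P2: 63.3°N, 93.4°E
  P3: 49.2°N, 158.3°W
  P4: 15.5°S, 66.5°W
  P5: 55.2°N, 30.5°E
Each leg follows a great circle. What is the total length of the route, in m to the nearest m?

130085 m

Leg P1→P2: central angle 2.4875 rad, distance 45636.6 m.
Leg P2→P3: central angle 0.9470 rad, distance 17374.3 m.
Leg P3→P4: central angle 1.7947 rad, distance 32926.3 m.
Leg P4→P5: central angle 1.8613 rad, distance 34148.0 m.
Total: 45636.6 + 17374.3 + 32926.3 + 34148.0 ≈ 130085 m.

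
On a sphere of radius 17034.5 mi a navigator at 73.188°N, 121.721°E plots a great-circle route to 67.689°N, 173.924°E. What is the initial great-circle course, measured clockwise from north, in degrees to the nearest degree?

81°

With φ₁ = 1.2774, φ₂ = 1.1814, Δλ = 0.9111 rad, the forward-azimuth formula gives
θ = atan2( sin Δλ cos φ₂ , cos φ₁ sin φ₂ − sin φ₁ cos φ₂ cos Δλ ) = atan2(0.3000, 0.0449) = 81.50°.
So the initial bearing is 81°.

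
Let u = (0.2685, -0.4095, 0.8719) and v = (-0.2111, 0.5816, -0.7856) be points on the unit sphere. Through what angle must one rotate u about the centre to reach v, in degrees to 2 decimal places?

u·v = -0.9798; |u| = 1.0000, |v| = 1.0000.
cos θ = (u·v)/(|u||v|) = -0.9798, so θ = 168.47°.

168.47°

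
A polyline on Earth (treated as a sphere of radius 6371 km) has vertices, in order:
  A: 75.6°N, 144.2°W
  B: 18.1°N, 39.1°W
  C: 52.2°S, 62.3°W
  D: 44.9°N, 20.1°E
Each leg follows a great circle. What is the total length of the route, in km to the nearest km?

Leg A→B: central angle 1.3291 rad, distance 8467.8 km.
Leg B→C: central angle 1.2766 rad, distance 8133.1 km.
Leg C→D: central angle 2.0948 rad, distance 13345.8 km.
Total: 8467.8 + 8133.1 + 13345.8 ≈ 29947 km.

29947 km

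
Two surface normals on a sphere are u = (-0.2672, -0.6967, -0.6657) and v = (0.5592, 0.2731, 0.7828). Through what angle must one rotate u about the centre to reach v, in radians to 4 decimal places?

2.6076 rad

u·v = -0.8608; |u| = 1.0000, |v| = 1.0000.
cos θ = (u·v)/(|u||v|) = -0.8608, so θ = 2.6076 rad.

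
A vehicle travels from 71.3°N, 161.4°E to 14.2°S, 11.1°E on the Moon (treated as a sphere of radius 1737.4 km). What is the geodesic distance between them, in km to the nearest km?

3644 km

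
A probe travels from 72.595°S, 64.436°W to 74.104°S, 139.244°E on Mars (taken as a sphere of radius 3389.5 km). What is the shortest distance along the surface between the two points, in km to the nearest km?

In radians: φ₁ = -1.2670, φ₂ = -1.2934, Δλ = -156.320° = -2.7283 rad.
cos c = sin φ₁ sin φ₂ + cos φ₁ cos φ₂ cos Δλ = (-0.9542)(-0.9618) + (0.2991)(0.2739)(-0.9158) = 0.84270,
so c = arccos(0.84270) = 0.56853 rad.
Distance = R·c = 3389.5 × 0.5685 ≈ 1927 km.

1927 km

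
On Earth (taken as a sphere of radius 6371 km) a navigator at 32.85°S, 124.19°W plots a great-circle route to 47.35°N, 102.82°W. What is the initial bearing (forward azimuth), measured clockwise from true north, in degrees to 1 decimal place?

14.4°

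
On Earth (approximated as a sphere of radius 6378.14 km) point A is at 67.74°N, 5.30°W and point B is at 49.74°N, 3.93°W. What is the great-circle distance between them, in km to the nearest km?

2005 km

In radians: φ₁ = 1.1823, φ₂ = 0.8681, Δλ = 1.370° = 0.0239 rad.
Haversine: a = sin²(Δφ/2) + cos φ₁ cos φ₂ sin²(Δλ/2) = 0.0245 + (0.3788)(0.6463)(0.0001) = 0.02451.
Central angle c = 2·arcsin(√a) = 0.31439 rad.
Distance = R·c = 6378.14 × 0.3144 ≈ 2005 km.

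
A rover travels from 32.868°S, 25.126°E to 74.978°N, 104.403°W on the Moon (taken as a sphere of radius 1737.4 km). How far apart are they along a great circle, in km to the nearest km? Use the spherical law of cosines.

With latitudes φ₁ = -32.868°, φ₂ = 74.978° and longitude difference Δλ = -129.529°:
cos c = sin φ₁ sin φ₂ + cos φ₁ cos φ₂ cos Δλ = (-0.5427)(0.9658) + (0.8399)(0.2592)(-0.6365) = -0.66272,
so c = arccos(-0.66272) = 2.29524 rad.
Distance = R·c = 1737.4 × 2.2952 ≈ 3988 km.

3988 km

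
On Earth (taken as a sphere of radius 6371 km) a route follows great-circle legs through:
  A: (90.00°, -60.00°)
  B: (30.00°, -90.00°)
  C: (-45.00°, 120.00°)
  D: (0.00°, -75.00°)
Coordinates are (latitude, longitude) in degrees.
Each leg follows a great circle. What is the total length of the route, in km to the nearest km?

38384 km

Leg A→B: central angle 1.0472 rad, distance 6671.7 km.
Leg B→C: central angle 2.6549 rad, distance 16914.4 km.
Leg C→D: central angle 2.3227 rad, distance 14797.8 km.
Total: 6671.7 + 16914.4 + 14797.8 ≈ 38384 km.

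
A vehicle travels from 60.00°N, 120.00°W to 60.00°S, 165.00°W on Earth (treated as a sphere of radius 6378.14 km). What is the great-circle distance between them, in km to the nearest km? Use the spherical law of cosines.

With latitudes φ₁ = 60.000°, φ₂ = -60.000° and longitude difference Δλ = -45.000°:
cos c = sin φ₁ sin φ₂ + cos φ₁ cos φ₂ cos Δλ = (0.8660)(-0.8660) + (0.5000)(0.5000)(0.7071) = -0.57322,
so c = arccos(-0.57322) = 2.18123 rad.
Distance = R·c = 6378.14 × 2.1812 ≈ 13912 km.

13912 km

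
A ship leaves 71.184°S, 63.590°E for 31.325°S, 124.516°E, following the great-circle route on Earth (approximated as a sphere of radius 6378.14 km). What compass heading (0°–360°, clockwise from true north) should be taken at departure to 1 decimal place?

73.2°

With φ₁ = -1.2424, φ₂ = -0.5467, Δλ = 1.0634 rad, the forward-azimuth formula gives
θ = atan2( sin Δλ cos φ₂ , cos φ₁ sin φ₂ − sin φ₁ cos φ₂ cos Δλ ) = atan2(0.7466, 0.2252) = 73.21°.
So the initial bearing is 73.2°.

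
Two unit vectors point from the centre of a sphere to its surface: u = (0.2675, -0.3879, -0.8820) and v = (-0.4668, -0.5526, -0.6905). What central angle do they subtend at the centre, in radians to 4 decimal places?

0.7975 rad

u·v = 0.6985; |u| = 1.0000, |v| = 1.0000.
cos θ = (u·v)/(|u||v|) = 0.6985, so θ = 0.7975 rad.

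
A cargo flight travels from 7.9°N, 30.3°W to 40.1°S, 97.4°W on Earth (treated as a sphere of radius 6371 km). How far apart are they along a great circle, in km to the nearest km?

Let φ₁ = 0.1379 rad, φ₂ = -0.6999 rad, and Δλ = -1.1711 rad.
Haversine: a = sin²(Δφ/2) + cos φ₁ cos φ₂ sin²(Δλ/2) = 0.1654 + (0.9905)(0.7649)(0.3054) = 0.39685.
Central angle c = 2·arcsin(√a) = 1.36301 rad.
Distance = R·c = 6371 × 1.3630 ≈ 8684 km.

8684 km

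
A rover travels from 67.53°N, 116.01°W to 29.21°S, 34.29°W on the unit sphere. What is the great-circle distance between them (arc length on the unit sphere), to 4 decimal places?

In radians: φ₁ = 1.1786, φ₂ = -0.5098, Δλ = 81.720° = 1.4263 rad.
Haversine: a = sin²(Δφ/2) + cos φ₁ cos φ₂ sin²(Δλ/2) = 0.5587 + (0.3822)(0.8728)(0.4280) = 0.70146.
Central angle c = 2·arcsin(√a) = 1.98550 rad.
On the unit sphere the arc length equals the central angle: 1.9855.

1.9855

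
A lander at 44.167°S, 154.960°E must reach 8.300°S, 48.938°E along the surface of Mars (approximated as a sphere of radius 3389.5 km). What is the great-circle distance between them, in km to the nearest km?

5648 km

Let φ₁ = -0.7709 rad, φ₂ = -0.1449 rad, and Δλ = -1.8504 rad.
cos c = sin φ₁ sin φ₂ + cos φ₁ cos φ₂ cos Δλ = (-0.6968)(-0.1444) + (0.7173)(0.9895)(-0.2760) = -0.09533,
so c = arccos(-0.09533) = 1.66627 rad.
Distance = R·c = 3389.5 × 1.6663 ≈ 5648 km.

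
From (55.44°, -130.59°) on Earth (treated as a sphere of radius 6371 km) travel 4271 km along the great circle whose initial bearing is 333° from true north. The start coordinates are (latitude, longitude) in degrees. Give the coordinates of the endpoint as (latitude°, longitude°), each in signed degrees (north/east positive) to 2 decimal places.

Angular distance δ = d/R = 4271/6371 = 0.67038 rad; initial bearing θ = 5.8119 rad.
sin φ₂ = sin φ₁ cos δ + cos φ₁ sin δ cos θ = (0.8235)(0.7836) + (0.5673)(0.6213)(0.8910) = 0.9593, so φ₂ = 73.60°.
Δλ = atan2(sin θ sin δ cos φ₁, cos δ − sin φ₁ sin φ₂) = atan2(-0.1600, -0.0065) = -92.310°.
λ₂ = -130.590° − 92.310° = -222.90° → 137.10° after wrapping to (−180°, 180°].

73.60°, 137.10°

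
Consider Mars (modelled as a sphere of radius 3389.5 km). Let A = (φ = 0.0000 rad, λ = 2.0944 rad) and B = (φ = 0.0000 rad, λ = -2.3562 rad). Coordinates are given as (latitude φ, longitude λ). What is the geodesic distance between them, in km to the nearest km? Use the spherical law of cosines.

6212 km

With latitudes φ₁ = 0.000°, φ₂ = 0.000° and longitude difference Δλ = 104.999°:
cos c = sin φ₁ sin φ₂ + cos φ₁ cos φ₂ cos Δλ = (0.0000)(0.0000) + (1.0000)(1.0000)(-0.2588) = -0.25881,
so c = arccos(-0.25881) = 1.83259 rad.
Distance = R·c = 3389.5 × 1.8326 ≈ 6212 km.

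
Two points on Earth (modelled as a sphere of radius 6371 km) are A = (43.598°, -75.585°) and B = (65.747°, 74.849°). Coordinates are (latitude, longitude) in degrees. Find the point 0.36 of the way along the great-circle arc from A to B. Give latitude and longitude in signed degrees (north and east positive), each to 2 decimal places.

67.09°, -62.10°

Central angle δ = 1.1918 rad. Interpolating on the sphere with fraction f = 0.36:
P = [sin((1−f)δ)·A + sin(fδ)·B] / sin δ = 0.7437·A + 0.4478·B in Cartesian coordinates,
giving P = (0.1821, -0.3441, 0.9211), i.e. latitude 67.09°, longitude -62.10°.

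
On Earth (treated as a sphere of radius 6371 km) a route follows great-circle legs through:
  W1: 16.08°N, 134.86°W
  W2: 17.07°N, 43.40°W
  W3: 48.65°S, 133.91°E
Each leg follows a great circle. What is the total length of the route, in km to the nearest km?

26134 km

Leg W1→W2: central angle 1.5129 rad, distance 9638.5 km.
Leg W2→W3: central angle 2.5891 rad, distance 16495.1 km.
Total: 9638.5 + 16495.1 ≈ 26134 km.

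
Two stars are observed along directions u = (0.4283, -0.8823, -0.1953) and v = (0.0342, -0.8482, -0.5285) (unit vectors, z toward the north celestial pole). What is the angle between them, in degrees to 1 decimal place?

u·v = 0.8662; |u| = 1.0000, |v| = 1.0000.
cos θ = (u·v)/(|u||v|) = 0.8662, so θ = 30.0°.

30.0°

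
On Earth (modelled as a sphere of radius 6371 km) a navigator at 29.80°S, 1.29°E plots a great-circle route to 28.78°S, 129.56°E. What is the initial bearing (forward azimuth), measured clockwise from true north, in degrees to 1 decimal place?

Δλ = 128.270° = 2.2387 rad.
y = sin Δλ · cos φ₂ = (0.7851)(0.8765) = 0.6881
x = cos φ₁ sin φ₂ − sin φ₁ cos φ₂ cos Δλ = (0.8678)(-0.4814) − (-0.4970)(0.8765)(-0.6194) = -0.6876
θ = atan2(y, x) = 134.98°, so the bearing is 135.0°.

135.0°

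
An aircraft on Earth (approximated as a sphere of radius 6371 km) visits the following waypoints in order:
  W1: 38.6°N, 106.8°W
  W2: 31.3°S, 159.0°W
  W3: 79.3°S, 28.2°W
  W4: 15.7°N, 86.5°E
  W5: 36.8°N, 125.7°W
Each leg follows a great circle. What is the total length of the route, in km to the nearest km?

42296 km

Leg W1→W2: central angle 1.4855 rad, distance 9464.3 km.
Leg W2→W3: central angle 1.1518 rad, distance 7338.3 km.
Leg W3→W4: central angle 1.9183 rad, distance 12221.7 km.
Leg W4→W5: central angle 2.0831 rad, distance 13271.5 km.
Total: 9464.3 + 7338.3 + 12221.7 + 13271.5 ≈ 42296 km.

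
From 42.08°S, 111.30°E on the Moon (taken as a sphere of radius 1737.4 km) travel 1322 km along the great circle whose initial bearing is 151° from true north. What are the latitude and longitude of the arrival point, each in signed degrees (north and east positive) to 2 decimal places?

-68.90°, 179.56°

Angular distance δ = d/R = 1322/1737.4 = 0.76091 rad; initial bearing θ = 2.6354 rad.
sin φ₂ = sin φ₁ cos δ + cos φ₁ sin δ cos θ = (-0.6702)(0.7242) + (0.7422)(0.6896)(-0.8746) = -0.9330, so φ₂ = -68.90°.
Δλ = atan2(sin θ sin δ cos φ₁, cos δ − sin φ₁ sin φ₂) = atan2(0.2481, 0.0990) = 68.258°.
λ₂ = 111.300° + 68.258° = 179.56°.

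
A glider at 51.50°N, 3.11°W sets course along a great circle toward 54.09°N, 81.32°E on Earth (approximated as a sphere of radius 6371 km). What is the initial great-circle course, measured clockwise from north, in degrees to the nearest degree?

52°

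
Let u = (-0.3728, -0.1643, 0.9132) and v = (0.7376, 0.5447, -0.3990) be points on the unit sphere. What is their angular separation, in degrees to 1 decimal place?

136.8°

u·v = -0.7288; |u| = 1.0000, |v| = 1.0000.
cos θ = (u·v)/(|u||v|) = -0.7289, so θ = 136.8°.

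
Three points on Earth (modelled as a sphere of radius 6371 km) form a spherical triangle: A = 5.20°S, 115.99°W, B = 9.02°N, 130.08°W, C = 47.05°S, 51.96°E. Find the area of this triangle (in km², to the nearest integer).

22129617 km²

Side lengths (central angles): a = 2.4772, b = 2.2109, c = 0.3488 rad; semiperimeter s = 2.5184.
By l'Huilier's theorem, tan(E/4) = √[tan(s/2) tan((s−a)/2) tan((s−b)/2) tan((s−c)/2)], giving spherical excess E = 0.5452 rad.
Area = E·R² = 0.5452 × (6371)² ≈ 22129617 km².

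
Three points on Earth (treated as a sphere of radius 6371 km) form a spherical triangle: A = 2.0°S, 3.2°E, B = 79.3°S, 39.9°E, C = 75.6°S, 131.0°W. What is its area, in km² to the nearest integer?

Side lengths (central angles): a = 0.4367, b = 1.7107, c = 1.3867 rad; semiperimeter s = 1.7671.
By l'Huilier's theorem, tan(E/4) = √[tan(s/2) tan((s−a)/2) tan((s−b)/2) tan((s−c)/2)], giving spherical excess E = 0.2875 rad.
Area = E·R² = 0.2875 × (6371)² ≈ 11670007 km².

11670007 km²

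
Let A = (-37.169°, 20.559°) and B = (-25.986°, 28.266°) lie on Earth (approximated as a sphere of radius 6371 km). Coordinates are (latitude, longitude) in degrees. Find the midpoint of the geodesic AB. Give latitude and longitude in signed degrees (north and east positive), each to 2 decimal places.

-31.64°, 24.64°

Central angle δ = 0.2261 rad. Interpolating on the sphere with fraction f = 0.5:
P = [sin((1−f)δ)·A + sin(fδ)·B] / sin δ = 0.5032·A + 0.5032·B in Cartesian coordinates,
giving P = (0.7739, 0.3550, -0.5245), i.e. latitude -31.64°, longitude 24.64°.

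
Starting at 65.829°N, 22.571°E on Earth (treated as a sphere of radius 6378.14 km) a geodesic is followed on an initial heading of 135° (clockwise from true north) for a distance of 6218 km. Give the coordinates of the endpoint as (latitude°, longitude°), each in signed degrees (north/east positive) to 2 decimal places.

Angular distance δ = d/R = 6218/6378.14 = 0.97489 rad; initial bearing θ = 2.3562 rad.
sin φ₂ = sin φ₁ cos δ + cos φ₁ sin δ cos θ = (0.9123)(0.5613) + (0.4095)(0.8276)(-0.7071) = 0.2724, so φ₂ = 15.81°.
Δλ = atan2(sin θ sin δ cos φ₁, cos δ − sin φ₁ sin φ₂) = atan2(0.2396, 0.3127) = 37.462°.
λ₂ = 22.571° + 37.462° = 60.03°.

15.81°, 60.03°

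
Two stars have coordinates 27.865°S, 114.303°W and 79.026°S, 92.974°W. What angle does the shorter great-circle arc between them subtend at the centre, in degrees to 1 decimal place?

52.0°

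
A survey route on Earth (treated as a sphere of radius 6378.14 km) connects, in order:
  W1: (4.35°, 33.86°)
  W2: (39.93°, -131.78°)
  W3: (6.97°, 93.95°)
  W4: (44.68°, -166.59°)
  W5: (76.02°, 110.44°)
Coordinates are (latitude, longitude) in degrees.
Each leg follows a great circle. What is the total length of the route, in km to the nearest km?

Leg W1→W2: central angle 2.3351 rad, distance 14893.7 km.
Leg W2→W3: central angle 2.0414 rad, distance 13020.4 km.
Leg W3→W4: central angle 1.6015 rad, distance 10214.4 km.
Leg W4→W5: central angle 0.7907 rad, distance 5043.2 km.
Total: 14893.7 + 13020.4 + 10214.4 + 5043.2 ≈ 43172 km.

43172 km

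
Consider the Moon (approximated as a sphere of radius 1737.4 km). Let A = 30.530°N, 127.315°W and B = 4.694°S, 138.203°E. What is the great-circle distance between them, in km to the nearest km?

With latitudes φ₁ = 30.530°, φ₂ = -4.694° and longitude difference Δλ = -94.482°:
cos c = sin φ₁ sin φ₂ + cos φ₁ cos φ₂ cos Δλ = (0.5080)(-0.0818) + (0.8614)(0.9966)(-0.0781) = -0.10866,
so c = arccos(-0.10866) = 1.67967 rad.
Distance = R·c = 1737.4 × 1.6797 ≈ 2918 km.

2918 km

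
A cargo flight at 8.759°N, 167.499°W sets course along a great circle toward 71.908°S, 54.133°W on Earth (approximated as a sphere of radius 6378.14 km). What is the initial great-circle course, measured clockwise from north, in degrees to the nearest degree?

With φ₁ = 0.1529, φ₂ = -1.2550, Δλ = 1.9786 rad, the forward-azimuth formula gives
θ = atan2( sin Δλ cos φ₂ , cos φ₁ sin φ₂ − sin φ₁ cos φ₂ cos Δλ ) = atan2(0.2851, -0.9207) = 162.80°.
So the initial bearing is 163°.

163°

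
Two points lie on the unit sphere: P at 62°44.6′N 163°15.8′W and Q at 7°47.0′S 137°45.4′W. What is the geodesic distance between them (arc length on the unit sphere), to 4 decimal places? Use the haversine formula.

In radians: φ₁ = 1.0951, φ₂ = -0.1358, Δλ = 25.507° = 0.4452 rad.
Haversine: a = sin²(Δφ/2) + cos φ₁ cos φ₂ sin²(Δλ/2) = 0.3333 + (0.4580)(0.9908)(0.0487) = 0.35543.
Central angle c = 2·arcsin(√a) = 1.27747 rad.
On the unit sphere the arc length equals the central angle: 1.2775.

1.2775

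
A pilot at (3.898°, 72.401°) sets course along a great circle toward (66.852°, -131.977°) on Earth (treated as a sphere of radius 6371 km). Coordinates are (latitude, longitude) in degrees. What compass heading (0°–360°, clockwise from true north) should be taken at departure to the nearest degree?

With φ₁ = 0.0680, φ₂ = 1.1668, Δλ = 2.7161 rad, the forward-azimuth formula gives
θ = atan2( sin Δλ cos φ₂ , cos φ₁ sin φ₂ − sin φ₁ cos φ₂ cos Δλ ) = atan2(0.1623, 0.9417) = 9.78°.
So the initial bearing is 10°.

10°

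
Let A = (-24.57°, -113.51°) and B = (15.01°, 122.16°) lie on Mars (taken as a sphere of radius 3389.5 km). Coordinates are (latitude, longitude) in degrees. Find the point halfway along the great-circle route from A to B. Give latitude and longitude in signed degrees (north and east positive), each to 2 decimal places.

Central angle δ = 2.2182 rad. Interpolating on the sphere with fraction f = 0.5:
P = [sin((1−f)δ)·A + sin(fδ)·B] / sin δ = 1.1224·A + 1.1224·B in Cartesian coordinates,
giving P = (-0.9842, -0.0183, -0.1760), i.e. latitude -10.14°, longitude -178.94°.

-10.14°, -178.94°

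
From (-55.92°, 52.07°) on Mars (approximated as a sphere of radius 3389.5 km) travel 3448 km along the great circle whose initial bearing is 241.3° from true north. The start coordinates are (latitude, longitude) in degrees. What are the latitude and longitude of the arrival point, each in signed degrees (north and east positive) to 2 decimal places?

Angular distance δ = d/R = 3448/3389.5 = 1.01726 rad; initial bearing θ = 4.2115 rad.
sin φ₂ = sin φ₁ cos δ + cos φ₁ sin δ cos θ = (-0.8283)(0.5257) + (0.5603)(0.8507)(-0.4802) = -0.6643, so φ₂ = -41.63°.
Δλ = atan2(sin θ sin δ cos φ₁, cos δ − sin φ₁ sin φ₂) = atan2(-0.4181, -0.0245) = -93.358°.
λ₂ = 52.070° − 93.358° = -41.29°.

-41.63°, -41.29°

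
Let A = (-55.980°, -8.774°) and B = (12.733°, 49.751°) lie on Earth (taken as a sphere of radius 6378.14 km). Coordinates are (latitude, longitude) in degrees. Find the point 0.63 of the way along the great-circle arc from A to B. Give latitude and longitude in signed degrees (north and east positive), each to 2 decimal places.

-14.70°, 34.90°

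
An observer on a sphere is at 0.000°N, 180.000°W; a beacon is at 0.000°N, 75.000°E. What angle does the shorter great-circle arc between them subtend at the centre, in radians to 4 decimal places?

Let φ₁ = 0.0000 rad, φ₂ = 0.0000 rad, and Δλ = -1.8326 rad.
cos c = sin φ₁ sin φ₂ + cos φ₁ cos φ₂ cos Δλ = (0.0000)(0.0000) + (1.0000)(1.0000)(-0.2588) = -0.25882,
so c = arccos(-0.25882) = 1.83260 rad.
So the angular separation is 1.8326 rad.

1.8326 rad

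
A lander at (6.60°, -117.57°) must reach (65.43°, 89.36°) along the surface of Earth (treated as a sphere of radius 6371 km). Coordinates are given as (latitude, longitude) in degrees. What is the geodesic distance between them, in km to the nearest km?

11708 km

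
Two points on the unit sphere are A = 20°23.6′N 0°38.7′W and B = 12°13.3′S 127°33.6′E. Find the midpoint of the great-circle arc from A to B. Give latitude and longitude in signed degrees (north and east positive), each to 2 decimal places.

Central angle δ = 2.2657 rad. Interpolating on the sphere with fraction f = 0.5:
P = [sin((1−f)δ)·A + sin(fδ)·B] / sin δ = 1.1791·A + 1.1791·B in Cartesian coordinates,
giving P = (0.4026, 0.9010, 0.1613), i.e. latitude 9.28°, longitude 65.92°.

9.28°, 65.92°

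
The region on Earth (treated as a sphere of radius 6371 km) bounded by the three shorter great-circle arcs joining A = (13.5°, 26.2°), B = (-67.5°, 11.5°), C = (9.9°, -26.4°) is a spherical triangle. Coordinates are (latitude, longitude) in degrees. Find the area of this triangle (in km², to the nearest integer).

Side lengths (central angles): a = 1.4317, b = 0.8996, c = 1.4260 rad; semiperimeter s = 1.8787.
By l'Huilier's theorem, tan(E/4) = √[tan(s/2) tan((s−a)/2) tan((s−b)/2) tan((s−c)/2)], giving spherical excess E = 0.7713 rad.
Area = E·R² = 0.7713 × (6371)² ≈ 31307345 km².

31307345 km²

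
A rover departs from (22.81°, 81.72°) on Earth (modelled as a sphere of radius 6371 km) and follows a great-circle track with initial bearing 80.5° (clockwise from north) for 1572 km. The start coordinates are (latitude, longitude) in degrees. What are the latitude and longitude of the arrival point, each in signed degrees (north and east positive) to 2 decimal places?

Angular distance δ = d/R = 1572/6371 = 0.24674 rad; initial bearing θ = 1.4050 rad.
sin φ₂ = sin φ₁ cos δ + cos φ₁ sin δ cos θ = (0.3877)(0.9697) + (0.9218)(0.2442)(0.1650) = 0.4131, so φ₂ = 24.40°.
Δλ = atan2(sin θ sin δ cos φ₁, cos δ − sin φ₁ sin φ₂) = atan2(0.2221, 0.8096) = 15.339°.
λ₂ = 81.720° + 15.339° = 97.06°.

24.40°, 97.06°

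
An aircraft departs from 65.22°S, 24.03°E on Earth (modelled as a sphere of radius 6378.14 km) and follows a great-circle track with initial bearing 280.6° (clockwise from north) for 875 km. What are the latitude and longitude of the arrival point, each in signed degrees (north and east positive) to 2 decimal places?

-62.73°, 6.97°

Angular distance δ = d/R = 875/6378.14 = 0.13719 rad; initial bearing θ = 4.8974 rad.
sin φ₂ = sin φ₁ cos δ + cos φ₁ sin δ cos θ = (-0.9079)(0.9906) + (0.4191)(0.1368)(0.1840) = -0.8888, so φ₂ = -62.73°.
Δλ = atan2(sin θ sin δ cos φ₁, cos δ − sin φ₁ sin φ₂) = atan2(-0.0563, 0.1836) = -17.060°.
λ₂ = 24.030° − 17.060° = 6.97°.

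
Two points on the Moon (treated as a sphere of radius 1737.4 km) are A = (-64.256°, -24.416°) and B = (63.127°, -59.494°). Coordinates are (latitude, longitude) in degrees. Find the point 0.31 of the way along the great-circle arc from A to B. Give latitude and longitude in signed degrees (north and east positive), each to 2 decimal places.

Central angle δ = 2.2689 rad. Interpolating on the sphere with fraction f = 0.31:
P = [sin((1−f)δ)·A + sin(fδ)·B] / sin δ = 1.3054·A + 0.8443·B in Cartesian coordinates,
giving P = (0.7100, -0.5632, -0.4227), i.e. latitude -25.00°, longitude -38.42°.

-25.00°, -38.42°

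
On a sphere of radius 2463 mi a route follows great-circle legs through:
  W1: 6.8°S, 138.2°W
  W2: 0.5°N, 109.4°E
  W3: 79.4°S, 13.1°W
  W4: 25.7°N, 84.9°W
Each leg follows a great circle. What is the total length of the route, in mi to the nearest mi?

Leg W1→W2: central angle 1.9600 rad, distance 4827.4 mi.
Leg W2→W3: central angle 1.6784 rad, distance 4133.9 mi.
Leg W3→W4: central angle 1.9546 rad, distance 4814.3 mi.
Total: 4827.4 + 4133.9 + 4814.3 ≈ 13776 mi.

13776 mi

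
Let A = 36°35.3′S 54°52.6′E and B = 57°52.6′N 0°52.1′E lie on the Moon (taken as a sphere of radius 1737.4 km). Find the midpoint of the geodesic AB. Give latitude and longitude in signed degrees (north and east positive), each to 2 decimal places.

11.85°, 33.78°

Central angle δ = 1.8275 rad. Interpolating on the sphere with fraction f = 0.5:
P = [sin((1−f)δ)·A + sin(fδ)·B] / sin δ = 0.8186·A + 0.8186·B in Cartesian coordinates,
giving P = (0.8134, 0.5442, 0.2053), i.e. latitude 11.85°, longitude 33.78°.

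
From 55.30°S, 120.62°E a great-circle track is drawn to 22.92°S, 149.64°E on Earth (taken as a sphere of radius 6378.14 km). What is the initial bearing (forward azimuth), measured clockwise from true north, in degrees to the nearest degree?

45°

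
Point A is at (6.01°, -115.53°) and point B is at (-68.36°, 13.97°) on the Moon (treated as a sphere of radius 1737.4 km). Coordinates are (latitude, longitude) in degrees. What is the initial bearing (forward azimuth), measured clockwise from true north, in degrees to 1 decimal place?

162.5°

With φ₁ = 0.1049, φ₂ = -1.1931, Δλ = 2.2602 rad, the forward-azimuth formula gives
θ = atan2( sin Δλ cos φ₂ , cos φ₁ sin φ₂ − sin φ₁ cos φ₂ cos Δλ ) = atan2(0.2846, -0.8999) = 162.45°.
So the initial bearing is 162.5°.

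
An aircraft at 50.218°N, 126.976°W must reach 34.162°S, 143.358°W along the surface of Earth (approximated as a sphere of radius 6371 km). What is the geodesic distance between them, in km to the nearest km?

Let φ₁ = 0.8765 rad, φ₂ = -0.5962 rad, and Δλ = -0.2859 rad.
cos c = sin φ₁ sin φ₂ + cos φ₁ cos φ₂ cos Δλ = (0.7685)(-0.5615) + (0.6399)(0.8275)(0.9594) = 0.07644,
so c = arccos(0.07644) = 1.49429 rad.
Distance = R·c = 6371 × 1.4943 ≈ 9520 km.

9520 km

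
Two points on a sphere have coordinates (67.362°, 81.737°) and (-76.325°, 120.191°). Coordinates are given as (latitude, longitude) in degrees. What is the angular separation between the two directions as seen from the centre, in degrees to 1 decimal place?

In radians: φ₁ = 1.1757, φ₂ = -1.3321, Δλ = 38.454° = 0.6711 rad.
cos c = sin φ₁ sin φ₂ + cos φ₁ cos φ₂ cos Δλ = (0.9230)(-0.9717) + (0.3849)(0.2364)(0.7831) = -0.82553,
so c = arccos(-0.82553) = 2.54194 rad.
So the angular separation is 145.6°.

145.6°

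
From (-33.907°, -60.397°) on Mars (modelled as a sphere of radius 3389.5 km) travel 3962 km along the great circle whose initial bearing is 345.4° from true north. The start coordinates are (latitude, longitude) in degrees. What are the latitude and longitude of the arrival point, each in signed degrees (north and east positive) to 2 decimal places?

31.40°, -76.17°

Angular distance δ = d/R = 3962/3389.5 = 1.16890 rad; initial bearing θ = 6.0284 rad.
sin φ₂ = sin φ₁ cos δ + cos φ₁ sin δ cos θ = (-0.5578)(0.3912) + (0.8299)(0.9203)(0.9677) = 0.5209, so φ₂ = 31.40°.
Δλ = atan2(sin θ sin δ cos φ₁, cos δ − sin φ₁ sin φ₂) = atan2(-0.1925, 0.6818) = -15.770°.
λ₂ = -60.397° − 15.770° = -76.17°.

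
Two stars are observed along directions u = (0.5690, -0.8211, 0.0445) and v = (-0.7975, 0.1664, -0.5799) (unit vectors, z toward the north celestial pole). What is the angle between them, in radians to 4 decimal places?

2.2348 rad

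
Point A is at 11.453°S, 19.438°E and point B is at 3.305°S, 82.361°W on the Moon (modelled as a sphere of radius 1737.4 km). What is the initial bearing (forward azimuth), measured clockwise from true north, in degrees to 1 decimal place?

Δλ = -101.799° = -1.7767 rad.
y = sin Δλ · cos φ₂ = (-0.9789)(0.9983) = -0.9772
x = cos φ₁ sin φ₂ − sin φ₁ cos φ₂ cos Δλ = (0.9801)(-0.0577) − (-0.1986)(0.9983)(-0.2045) = -0.0970
θ = atan2(y, x) = -95.67°; adding 360° gives 264.3°.

264.3°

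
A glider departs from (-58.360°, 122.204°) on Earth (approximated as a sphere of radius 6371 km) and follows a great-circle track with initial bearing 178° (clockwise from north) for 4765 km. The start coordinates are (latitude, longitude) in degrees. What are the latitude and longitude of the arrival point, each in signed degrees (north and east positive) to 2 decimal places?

-78.72°, -64.77°

Angular distance δ = d/R = 4765/6371 = 0.74792 rad; initial bearing θ = 3.1067 rad.
sin φ₂ = sin φ₁ cos δ + cos φ₁ sin δ cos θ = (-0.8514)(0.7331) + (0.5246)(0.6801)(-0.9994) = -0.9807, so φ₂ = -78.72°.
Δλ = atan2(sin θ sin δ cos φ₁, cos δ − sin φ₁ sin φ₂) = atan2(0.0125, -0.1018) = 173.028°.
λ₂ = 122.204° + 173.028° = 295.23° → -64.77° after wrapping to (−180°, 180°].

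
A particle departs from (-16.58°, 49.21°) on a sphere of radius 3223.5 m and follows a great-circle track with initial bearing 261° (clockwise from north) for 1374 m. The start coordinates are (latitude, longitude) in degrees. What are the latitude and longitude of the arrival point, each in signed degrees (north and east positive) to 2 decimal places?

Angular distance δ = d/R = 1374/3223.5 = 0.42624 rad; initial bearing θ = 4.5553 rad.
sin φ₂ = sin φ₁ cos δ + cos φ₁ sin δ cos θ = (-0.2854)(0.9105) + (0.9584)(0.4135)(-0.1564) = -0.3218, so φ₂ = -18.77°.
Δλ = atan2(sin θ sin δ cos φ₁, cos δ − sin φ₁ sin φ₂) = atan2(-0.3914, 0.8187) = -25.551°.
λ₂ = 49.210° − 25.551° = 23.66°.

-18.77°, 23.66°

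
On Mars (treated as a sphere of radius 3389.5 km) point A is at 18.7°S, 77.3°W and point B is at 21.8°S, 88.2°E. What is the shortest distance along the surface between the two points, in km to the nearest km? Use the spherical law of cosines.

8110 km

In radians: φ₁ = -0.3264, φ₂ = -0.3805, Δλ = 165.500° = 2.8885 rad.
cos c = sin φ₁ sin φ₂ + cos φ₁ cos φ₂ cos Δλ = (-0.3206)(-0.3714) + (0.9472)(0.9285)(-0.9681) = -0.73239,
so c = arccos(-0.73239) = 2.39263 rad.
Distance = R·c = 3389.5 × 2.3926 ≈ 8110 km.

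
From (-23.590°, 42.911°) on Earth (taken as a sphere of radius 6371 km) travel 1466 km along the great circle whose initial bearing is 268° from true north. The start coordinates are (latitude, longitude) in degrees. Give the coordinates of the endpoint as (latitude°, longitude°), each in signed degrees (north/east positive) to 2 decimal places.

-23.39°, 28.53°

Angular distance δ = d/R = 1466/6371 = 0.23011 rad; initial bearing θ = 4.6775 rad.
sin φ₂ = sin φ₁ cos δ + cos φ₁ sin δ cos θ = (-0.4002)(0.9736) + (0.9164)(0.2281)(-0.0349) = -0.3969, so φ₂ = -23.39°.
Δλ = atan2(sin θ sin δ cos φ₁, cos δ − sin φ₁ sin φ₂) = atan2(-0.2089, 0.8148) = -14.379°.
λ₂ = 42.911° − 14.379° = 28.53°.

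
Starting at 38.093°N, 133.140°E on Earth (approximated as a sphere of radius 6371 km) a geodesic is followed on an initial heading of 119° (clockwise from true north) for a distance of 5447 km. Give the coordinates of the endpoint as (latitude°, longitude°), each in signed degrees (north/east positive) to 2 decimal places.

Angular distance δ = d/R = 5447/6371 = 0.85497 rad; initial bearing θ = 2.0769 rad.
sin φ₂ = sin φ₁ cos δ + cos φ₁ sin δ cos θ = (0.6169)(0.6562) + (0.7870)(0.7545)(-0.4848) = 0.1170, so φ₂ = 6.72°.
Δλ = atan2(sin θ sin δ cos φ₁, cos δ − sin φ₁ sin φ₂) = atan2(0.5194, 0.5841) = 41.644°.
λ₂ = 133.140° + 41.644° = 174.78°.

6.72°, 174.78°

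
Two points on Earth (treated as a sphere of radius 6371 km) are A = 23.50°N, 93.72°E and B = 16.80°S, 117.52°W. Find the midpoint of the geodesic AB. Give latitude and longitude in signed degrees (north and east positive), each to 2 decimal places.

Central angle δ = 2.6177 rad. Interpolating on the sphere with fraction f = 0.5:
P = [sin((1−f)δ)·A + sin(fδ)·B] / sin δ = 1.9308·A + 1.9308·B in Cartesian coordinates,
giving P = (-0.9689, 0.1277, 0.2118), i.e. latitude 12.23°, longitude 172.49°.

12.23°, 172.49°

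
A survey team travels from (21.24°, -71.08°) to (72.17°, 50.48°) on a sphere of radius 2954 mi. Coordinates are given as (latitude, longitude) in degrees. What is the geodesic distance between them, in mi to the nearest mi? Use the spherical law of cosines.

Let φ₁ = 0.3707 rad, φ₂ = 1.2596 rad, and Δλ = 2.1216 rad.
cos c = sin φ₁ sin φ₂ + cos φ₁ cos φ₂ cos Δλ = (0.3623)(0.9520) + (0.9321)(0.3062)(-0.5234) = 0.19550,
so c = arccos(0.19550) = 1.37403 rad.
Distance = R·c = 2954 × 1.3740 ≈ 4059 mi.

4059 mi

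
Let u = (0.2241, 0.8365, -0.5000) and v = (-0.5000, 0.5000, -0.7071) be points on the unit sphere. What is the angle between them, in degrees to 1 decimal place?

u·v = 0.6597; |u| = 1.0000, |v| = 1.0000.
cos θ = (u·v)/(|u||v|) = 0.6598, so θ = 48.7°.

48.7°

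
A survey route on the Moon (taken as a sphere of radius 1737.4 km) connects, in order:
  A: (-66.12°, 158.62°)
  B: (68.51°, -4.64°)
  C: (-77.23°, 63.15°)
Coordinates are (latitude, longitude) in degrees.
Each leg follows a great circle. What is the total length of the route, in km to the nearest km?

Leg A→B: central angle 3.0219 rad, distance 5250.2 km.
Leg B→C: central angle 2.6401 rad, distance 4586.9 km.
Total: 5250.2 + 4586.9 ≈ 9837 km.

9837 km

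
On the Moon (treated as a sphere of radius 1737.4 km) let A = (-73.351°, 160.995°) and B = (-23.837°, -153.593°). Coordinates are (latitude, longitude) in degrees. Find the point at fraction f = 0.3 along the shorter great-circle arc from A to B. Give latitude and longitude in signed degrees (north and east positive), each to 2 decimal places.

The central angle between A and B is δ = 0.9629 rad.
With f = 0.3, the slerp weights are sin((1−f)δ)/sin δ = 0.7604 and sin(fδ)/sin δ = 0.3470.
Weighted sum of the unit vectors: (0.7604)·(-0.2709,0.0933,-0.9581) + (0.3470)·(-0.8193,-0.4068,-0.4041) = (-0.4903, -0.0702, -0.8687).
Converting back: φ = atan2(z, √(x²+y²)) = -60.31°, λ = atan2(y, x) = -171.85°.

-60.31°, -171.85°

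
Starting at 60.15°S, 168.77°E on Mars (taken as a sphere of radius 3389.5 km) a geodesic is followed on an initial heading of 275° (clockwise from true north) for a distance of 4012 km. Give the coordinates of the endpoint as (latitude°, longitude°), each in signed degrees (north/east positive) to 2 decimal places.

Angular distance δ = d/R = 4012/3389.5 = 1.18366 rad; initial bearing θ = 4.7997 rad.
sin φ₂ = sin φ₁ cos δ + cos φ₁ sin δ cos θ = (-0.8673)(0.3775) + (0.4977)(0.9260)(0.0872) = -0.2873, so φ₂ = -16.70°.
Δλ = atan2(sin θ sin δ cos φ₁, cos δ − sin φ₁ sin φ₂) = atan2(-0.4591, 0.1284) = -74.380°.
λ₂ = 168.770° − 74.380° = 94.39°.

-16.70°, 94.39°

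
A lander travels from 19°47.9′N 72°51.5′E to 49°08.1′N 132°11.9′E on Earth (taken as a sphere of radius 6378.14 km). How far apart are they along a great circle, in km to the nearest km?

Let φ₁ = 0.3455 rad, φ₂ = 0.8576 rad, and Δλ = 1.0357 rad.
cos c = sin φ₁ sin φ₂ + cos φ₁ cos φ₂ cos Δλ = (0.3387)(0.7563) + (0.9409)(0.6543)(0.5099) = 0.57007,
so c = arccos(0.57007) = 0.96420 rad.
Distance = R·c = 6378.14 × 0.9642 ≈ 6150 km.

6150 km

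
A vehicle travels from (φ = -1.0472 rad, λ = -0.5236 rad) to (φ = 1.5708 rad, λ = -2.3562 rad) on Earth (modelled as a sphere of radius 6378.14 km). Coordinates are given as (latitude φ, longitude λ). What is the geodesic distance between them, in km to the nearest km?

In radians: φ₁ = -1.0472, φ₂ = 1.5708, Δλ = -105.000° = -1.8326 rad.
Haversine: a = sin²(Δφ/2) + cos φ₁ cos φ₂ sin²(Δλ/2) = 0.9330 + (0.5000)(-0.0000)(0.6294) = 0.93301.
Central angle c = 2·arcsin(√a) = 2.61800 rad.
Distance = R·c = 6378.14 × 2.6180 ≈ 16698 km.

16698 km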